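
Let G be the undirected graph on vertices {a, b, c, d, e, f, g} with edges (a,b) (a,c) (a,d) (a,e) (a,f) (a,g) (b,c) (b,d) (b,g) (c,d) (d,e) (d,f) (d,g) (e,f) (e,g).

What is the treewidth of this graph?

A width-3 tree decomposition is:
Bags: B1 = {a, d, e, g}  B2 = {a, b, d, g}  B3 = {a, b, c, d}  B4 = {a, d, e, f}
Tree: B1–B2, B2–B3, B1–B4
Every bag has size at most 4, so the width is 4 − 1 = 3 and tw(G) ≤ 3. On the other hand G contains the 4-clique {a, d, e, g}. A clique must lie in a single bag of any decomposition, so no decomposition can have width below 3. Hence tw(G) = 3 exactly.

3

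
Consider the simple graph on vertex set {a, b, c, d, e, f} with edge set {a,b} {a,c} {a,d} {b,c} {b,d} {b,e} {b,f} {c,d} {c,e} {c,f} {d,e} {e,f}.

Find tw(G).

A width-3 tree decomposition is:
Bags: B1 = {b, c, d, e}  B2 = {a, b, c, d}  B3 = {b, c, e, f}
Tree: B1–B2, B1–B3
Each bag holds 4 vertices, so the decomposition has width 3, which upper-bounds the treewidth. On the other hand G contains the 4-clique {b, c, d, e}. A clique must lie in a single bag of any decomposition, so no decomposition can have width below 3. Hence tw(G) = 3 exactly.

3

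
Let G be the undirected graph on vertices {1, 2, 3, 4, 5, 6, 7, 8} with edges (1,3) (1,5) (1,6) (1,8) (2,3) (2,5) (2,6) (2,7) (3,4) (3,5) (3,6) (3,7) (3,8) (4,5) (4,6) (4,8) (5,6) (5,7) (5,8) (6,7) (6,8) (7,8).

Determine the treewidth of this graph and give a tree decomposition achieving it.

Treewidth 4.
One optimal decomposition is:
Bags: B1 = {3, 5, 6, 7, 8}  B2 = {2, 3, 5, 6, 7}  B3 = {1, 3, 5, 6, 8}  B4 = {3, 4, 5, 6, 8}
Tree: B1–B2, B1–B3, B1–B4

Every bag has size at most 5, so the width is 5 − 1 = 4 and tw(G) ≤ 4. For the lower bound, the 5 vertices {1, 3, 5, 6, 8} are pairwise adjacent, and any tree decomposition puts a clique entirely inside one bag — forcing width ≥ 4. Combining the bounds, tw(G) = 4.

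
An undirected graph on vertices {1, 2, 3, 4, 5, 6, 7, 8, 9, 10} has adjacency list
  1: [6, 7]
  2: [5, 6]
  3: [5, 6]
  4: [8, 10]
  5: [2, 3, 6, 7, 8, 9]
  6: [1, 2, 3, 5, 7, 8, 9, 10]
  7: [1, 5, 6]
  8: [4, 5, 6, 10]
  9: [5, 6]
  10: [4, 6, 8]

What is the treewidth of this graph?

2

A width-2 tree decomposition is:
Bags: B1 = {5, 6, 8}  B2 = {6, 8, 10}  B3 = {4, 8, 10}  B4 = {3, 5, 6}  B5 = {5, 6, 7}  B6 = {5, 6, 9}  B7 = {2, 5, 6}  B8 = {1, 6, 7}
Tree: B1–B2, B2–B3, B1–B4, B1–B5, B5–B6, B4–B7, B5–B8
The largest bag has 3 vertices, giving width 2; this decomposition certifies tw(G) ≤ 2. For the lower bound, the 3 vertices {4, 8, 10} are pairwise adjacent, and any tree decomposition puts a clique entirely inside one bag — forcing width ≥ 2. The upper and lower bounds meet at 2, so that is the treewidth.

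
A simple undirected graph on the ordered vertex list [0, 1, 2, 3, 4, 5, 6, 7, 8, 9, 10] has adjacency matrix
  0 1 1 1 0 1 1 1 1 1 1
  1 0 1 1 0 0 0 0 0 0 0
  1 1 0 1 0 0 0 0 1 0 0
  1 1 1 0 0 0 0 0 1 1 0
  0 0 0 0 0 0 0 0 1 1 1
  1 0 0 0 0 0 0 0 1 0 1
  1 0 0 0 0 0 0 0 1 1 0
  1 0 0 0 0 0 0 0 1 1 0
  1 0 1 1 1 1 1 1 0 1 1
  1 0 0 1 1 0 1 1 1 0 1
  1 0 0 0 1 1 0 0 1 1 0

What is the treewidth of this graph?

A width-3 tree decomposition is:
Bags: B1 = {0, 8, 9, 10}  B2 = {0, 3, 8, 9}  B3 = {0, 5, 8, 10}  B4 = {0, 7, 8, 9}  B5 = {0, 6, 8, 9}  B6 = {0, 2, 3, 8}  B7 = {0, 1, 2, 3}  B8 = {4, 8, 9, 10}
Tree: B1–B2, B1–B3, B1–B4, B1–B5, B2–B6, B6–B7, B1–B8
Every bag has size at most 4, so the width is 4 − 1 = 3 and tw(G) ≤ 3. On the other hand G contains the 4-clique {0, 8, 9, 10}. A clique must lie in a single bag of any decomposition, so no decomposition can have width below 3. Combining the bounds, tw(G) = 3.

3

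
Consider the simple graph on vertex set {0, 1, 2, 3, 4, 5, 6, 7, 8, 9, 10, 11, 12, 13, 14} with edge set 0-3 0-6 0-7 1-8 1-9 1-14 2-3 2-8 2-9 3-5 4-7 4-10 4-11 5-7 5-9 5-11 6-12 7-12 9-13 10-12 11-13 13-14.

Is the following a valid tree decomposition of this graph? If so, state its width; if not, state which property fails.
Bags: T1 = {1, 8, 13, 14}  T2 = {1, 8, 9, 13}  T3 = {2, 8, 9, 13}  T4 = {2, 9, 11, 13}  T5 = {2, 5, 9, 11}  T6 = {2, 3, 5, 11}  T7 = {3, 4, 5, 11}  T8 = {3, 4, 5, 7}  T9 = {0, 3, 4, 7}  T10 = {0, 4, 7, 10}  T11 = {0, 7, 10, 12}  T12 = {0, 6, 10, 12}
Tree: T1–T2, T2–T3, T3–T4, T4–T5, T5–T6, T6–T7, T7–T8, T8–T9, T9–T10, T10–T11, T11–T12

Checking the three conditions: (i) the bags cover all of {0, 1, 2, 3, 4, 5, 6, 7, 8, 9, 10, 11, 12, 13, 14}; (ii) for each edge, some bag contains both endpoints; (iii) the bags containing any fixed vertex form a subtree. All hold, so the decomposition is valid with width 4 − 1 = 3.

Yes; width 3.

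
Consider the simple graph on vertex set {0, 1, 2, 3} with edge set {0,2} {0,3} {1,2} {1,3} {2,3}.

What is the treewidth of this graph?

2

A width-2 tree decomposition is:
Bags: B1 = {0, 2, 3}  B2 = {1, 2, 3}
Tree: B1–B2
The largest bag has 3 vertices, giving width 2; this decomposition certifies tw(G) ≤ 2. Conversely, {0, 2, 3} is a clique of size 3, and the vertices of any clique must share a bag in every tree decomposition; so some bag has ≥ 3 vertices and tw(G) ≥ 2. Hence tw(G) = 2 exactly.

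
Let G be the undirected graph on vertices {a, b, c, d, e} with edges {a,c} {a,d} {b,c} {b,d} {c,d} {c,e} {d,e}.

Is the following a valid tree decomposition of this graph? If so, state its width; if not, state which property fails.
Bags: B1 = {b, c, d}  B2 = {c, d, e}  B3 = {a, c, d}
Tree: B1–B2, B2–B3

Yes; width 2.

Checking the three conditions: (i) the bags cover all of {a, b, c, d, e}; (ii) for each edge, some bag contains both endpoints; (iii) the bags containing any fixed vertex form a subtree. All hold, so the decomposition is valid with width 3 − 1 = 2.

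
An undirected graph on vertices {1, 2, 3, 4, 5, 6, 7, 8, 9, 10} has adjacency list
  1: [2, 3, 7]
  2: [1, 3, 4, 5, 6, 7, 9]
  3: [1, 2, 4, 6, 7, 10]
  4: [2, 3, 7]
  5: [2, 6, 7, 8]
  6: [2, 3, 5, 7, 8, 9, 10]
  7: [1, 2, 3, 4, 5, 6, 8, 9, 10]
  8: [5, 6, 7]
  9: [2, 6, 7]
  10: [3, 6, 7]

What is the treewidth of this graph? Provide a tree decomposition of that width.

Each bag holds 4 vertices, so the decomposition has width 3, which upper-bounds the treewidth. For the lower bound, the 4 vertices {5, 6, 7, 8} are pairwise adjacent, and any tree decomposition puts a clique entirely inside one bag — forcing width ≥ 3. Combining the bounds, tw(G) = 3.

Treewidth 3.
One such decomposition:
Bags: B1 = {2, 5, 6, 7}  B2 = {5, 6, 7, 8}  B3 = {2, 3, 6, 7}  B4 = {2, 6, 7, 9}  B5 = {3, 6, 7, 10}  B6 = {1, 2, 3, 7}  B7 = {2, 3, 4, 7}
Tree: B1–B2, B1–B3, B1–B4, B3–B5, B3–B6, B3–B7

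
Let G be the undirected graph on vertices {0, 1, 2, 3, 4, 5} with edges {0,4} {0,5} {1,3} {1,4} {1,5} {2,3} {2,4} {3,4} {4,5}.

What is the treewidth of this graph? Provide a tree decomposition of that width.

Treewidth 2.
Bags: B1 = {1, 3, 4}  B2 = {2, 3, 4}  B3 = {1, 4, 5}  B4 = {0, 4, 5}
Tree: B1–B2, B1–B3, B3–B4

Every bag has size at most 3, so the width is 3 − 1 = 2 and tw(G) ≤ 2. Conversely, {0, 4, 5} is a clique of size 3, and the vertices of any clique must share a bag in every tree decomposition; so some bag has ≥ 3 vertices and tw(G) ≥ 2. Therefore the treewidth is 2.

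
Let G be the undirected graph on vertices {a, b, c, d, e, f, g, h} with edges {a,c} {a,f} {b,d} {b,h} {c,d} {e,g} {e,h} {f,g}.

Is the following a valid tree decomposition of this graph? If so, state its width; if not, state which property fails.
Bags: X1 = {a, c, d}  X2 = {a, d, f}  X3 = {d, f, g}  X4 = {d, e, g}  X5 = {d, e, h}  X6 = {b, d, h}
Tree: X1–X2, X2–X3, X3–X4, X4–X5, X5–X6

Vertex coverage: the bags together contain {a, b, c, d, e, f, g, h}, the full vertex set. Edge coverage: each edge of G has both endpoints in at least one bag. Running intersection: for every vertex, the bags containing it form a connected subtree. All three properties hold, so this is a valid tree decomposition of width max|bag| − 1 = 2, and hence tw(G) ≤ 2.

Yes; width 2.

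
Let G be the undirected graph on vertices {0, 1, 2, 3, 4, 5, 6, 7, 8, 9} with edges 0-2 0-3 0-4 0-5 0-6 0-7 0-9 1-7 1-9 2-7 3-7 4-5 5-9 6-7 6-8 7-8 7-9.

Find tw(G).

2

A width-2 tree decomposition is:
Bags: B1 = {0, 7, 9}  B2 = {0, 5, 9}  B3 = {0, 4, 5}  B4 = {0, 2, 7}  B5 = {0, 6, 7}  B6 = {1, 7, 9}  B7 = {0, 3, 7}  B8 = {6, 7, 8}
Tree: B1–B2, B2–B3, B1–B4, B1–B5, B1–B6, B1–B7, B5–B8
Every bag has size at most 3, so the width is 3 − 1 = 2 and tw(G) ≤ 2. For the lower bound, the 3 vertices {0, 4, 5} are pairwise adjacent, and any tree decomposition puts a clique entirely inside one bag — forcing width ≥ 2. Combining the bounds, tw(G) = 2.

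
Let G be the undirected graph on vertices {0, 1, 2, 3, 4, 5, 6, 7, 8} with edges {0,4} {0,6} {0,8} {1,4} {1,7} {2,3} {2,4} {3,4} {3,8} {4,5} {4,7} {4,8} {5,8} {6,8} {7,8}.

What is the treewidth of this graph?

2

A width-2 tree decomposition is:
Bags: B1 = {0, 4, 8}  B2 = {3, 4, 8}  B3 = {4, 7, 8}  B4 = {2, 3, 4}  B5 = {4, 5, 8}  B6 = {0, 6, 8}  B7 = {1, 4, 7}
Tree: B1–B2, B1–B3, B2–B4, B3–B5, B1–B6, B3–B7
The largest bag has 3 vertices, giving width 2; this decomposition certifies tw(G) ≤ 2. For the lower bound, the 3 vertices {0, 4, 8} are pairwise adjacent, and any tree decomposition puts a clique entirely inside one bag — forcing width ≥ 2. Hence tw(G) = 2 exactly.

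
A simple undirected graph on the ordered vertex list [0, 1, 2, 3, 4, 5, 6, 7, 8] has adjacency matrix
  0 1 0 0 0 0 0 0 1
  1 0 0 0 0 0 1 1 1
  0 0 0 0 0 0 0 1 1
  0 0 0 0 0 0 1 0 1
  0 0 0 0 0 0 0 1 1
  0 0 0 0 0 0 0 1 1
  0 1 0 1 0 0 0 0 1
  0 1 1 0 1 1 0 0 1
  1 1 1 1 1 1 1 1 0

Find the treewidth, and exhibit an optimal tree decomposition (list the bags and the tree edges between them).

Treewidth 2.
Bags: B1 = {1, 7, 8}  B2 = {1, 6, 8}  B3 = {4, 7, 8}  B4 = {3, 6, 8}  B5 = {0, 1, 8}  B6 = {5, 7, 8}  B7 = {2, 7, 8}
Tree: B1–B2, B1–B3, B2–B4, B2–B5, B3–B6, B6–B7

The largest bag has 3 vertices, giving width 2; this decomposition certifies tw(G) ≤ 2. Conversely, {0, 1, 8} is a clique of size 3, and the vertices of any clique must share a bag in every tree decomposition; so some bag has ≥ 3 vertices and tw(G) ≥ 2. Therefore the treewidth is 2.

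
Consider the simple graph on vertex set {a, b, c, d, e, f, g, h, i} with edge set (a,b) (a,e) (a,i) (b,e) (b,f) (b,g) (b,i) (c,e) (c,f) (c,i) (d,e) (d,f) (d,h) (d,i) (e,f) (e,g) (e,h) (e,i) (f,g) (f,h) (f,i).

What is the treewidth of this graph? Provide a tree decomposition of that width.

Treewidth 3.
One such decomposition:
Bags: B1 = {a, b, e, i}  B2 = {b, e, f, i}  B3 = {c, e, f, i}  B4 = {b, e, f, g}  B5 = {d, e, f, i}  B6 = {d, e, f, h}
Tree: B1–B2, B2–B3, B2–B4, B2–B5, B5–B6

Every bag has size at most 4, so the width is 4 − 1 = 3 and tw(G) ≤ 3. Conversely, {a, b, e, i} is a clique of size 4, and the vertices of any clique must share a bag in every tree decomposition; so some bag has ≥ 4 vertices and tw(G) ≥ 3. Hence tw(G) = 3 exactly.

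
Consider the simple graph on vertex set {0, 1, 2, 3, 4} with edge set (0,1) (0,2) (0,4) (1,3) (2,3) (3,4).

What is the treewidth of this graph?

A width-2 tree decomposition is:
Bags: B1 = {0, 1, 3}  B2 = {0, 3, 4}  B3 = {0, 2, 3}
Tree: B1–B2, B2–B3
The largest bag has 3 vertices, giving width 2; this decomposition certifies tw(G) ≤ 2. The edges 1–0–4–3–1 form a cycle, so G is not a tree and its treewidth is at least 2. Hence tw(G) = 2 exactly.

2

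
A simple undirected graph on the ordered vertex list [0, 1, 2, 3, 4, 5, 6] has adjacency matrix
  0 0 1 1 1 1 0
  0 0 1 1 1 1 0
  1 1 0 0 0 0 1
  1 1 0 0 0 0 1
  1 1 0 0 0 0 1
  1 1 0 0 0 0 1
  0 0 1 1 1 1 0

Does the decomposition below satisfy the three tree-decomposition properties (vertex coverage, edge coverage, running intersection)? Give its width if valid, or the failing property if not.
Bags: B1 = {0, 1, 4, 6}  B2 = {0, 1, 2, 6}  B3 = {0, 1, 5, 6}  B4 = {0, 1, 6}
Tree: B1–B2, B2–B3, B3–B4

No — vertex 3 appears in no bag.

A tree decomposition must satisfy three properties: every vertex lies in some bag; for every edge, both endpoints lie together in some bag; and for every vertex, the bags containing it form a connected subtree. Here vertex 3 appears in no bag, so the decomposition is invalid.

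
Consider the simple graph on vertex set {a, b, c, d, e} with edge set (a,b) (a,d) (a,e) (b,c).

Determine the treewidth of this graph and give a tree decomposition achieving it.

Treewidth 1.
Bags: B1 = {b, c}  B2 = {a, b}  B3 = {a, d}  B4 = {a, e}
Tree: B1–B2, B2–B3, B2–B4

Every bag has size at most 2, so the width is 2 − 1 = 1 and tw(G) ≤ 1. Since G has at least one edge (e.g. b–c), it is not an edgeless graph, so tw(G) ≥ 1. The upper and lower bounds meet at 1, so that is the treewidth.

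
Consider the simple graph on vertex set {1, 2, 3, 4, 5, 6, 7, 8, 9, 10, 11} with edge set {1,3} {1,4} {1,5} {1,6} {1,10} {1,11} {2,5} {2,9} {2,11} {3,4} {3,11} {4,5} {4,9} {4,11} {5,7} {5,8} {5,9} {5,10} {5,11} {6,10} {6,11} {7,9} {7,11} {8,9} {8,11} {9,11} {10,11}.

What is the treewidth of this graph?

3

A width-3 tree decomposition is:
Bags: B1 = {1, 4, 5, 11}  B2 = {4, 5, 9, 11}  B3 = {1, 5, 10, 11}  B4 = {5, 8, 9, 11}  B5 = {5, 7, 9, 11}  B6 = {1, 3, 4, 11}  B7 = {2, 5, 9, 11}  B8 = {1, 6, 10, 11}
Tree: B1–B2, B1–B3, B2–B4, B2–B5, B1–B6, B5–B7, B3–B8
Each bag holds 4 vertices, so the decomposition has width 3, which upper-bounds the treewidth. For the lower bound, the 4 vertices {1, 3, 4, 11} are pairwise adjacent, and any tree decomposition puts a clique entirely inside one bag — forcing width ≥ 3. Combining the bounds, tw(G) = 3.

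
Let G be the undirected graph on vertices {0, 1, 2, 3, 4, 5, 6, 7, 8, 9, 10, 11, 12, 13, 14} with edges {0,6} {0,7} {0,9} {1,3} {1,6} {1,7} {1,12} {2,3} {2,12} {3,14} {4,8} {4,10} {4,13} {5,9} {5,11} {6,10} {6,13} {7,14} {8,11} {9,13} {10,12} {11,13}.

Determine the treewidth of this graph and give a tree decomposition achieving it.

Treewidth 3.
One such decomposition:
Bags: B1 = {5, 8, 9, 11}  B2 = {8, 9, 11, 13}  B3 = {4, 8, 9, 13}  B4 = {0, 4, 9, 13}  B5 = {0, 4, 6, 13}  B6 = {0, 4, 6, 10}  B7 = {0, 6, 7, 10}  B8 = {1, 6, 7, 10}  B9 = {1, 7, 10, 12}  B10 = {1, 7, 12, 14}  B11 = {1, 3, 12, 14}  B12 = {2, 3, 12, 14}
Tree: B1–B2, B2–B3, B3–B4, B4–B5, B5–B6, B6–B7, B7–B8, B8–B9, B9–B10, B10–B11, B11–B12

Every bag has size at most 4, so the width is 4 − 1 = 3 and tw(G) ≤ 3. For the lower bound: the 4 vertex sets {5,8,11}, {9}, {13}, {0,4,6,10} are disjoint, each induces a connected subgraph, and every pair is joined by at least one edge of G. Contracting each set to a single vertex therefore yields K_{4} as a minor, and since treewidth is minor-monotone, tw(G) ≥ tw(K_{4}) = 3. Therefore the treewidth is 3.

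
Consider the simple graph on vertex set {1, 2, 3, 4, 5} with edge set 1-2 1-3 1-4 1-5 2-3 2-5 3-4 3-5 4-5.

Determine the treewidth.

3

A width-3 tree decomposition is:
Bags: B1 = {1, 3, 4, 5}  B2 = {1, 2, 3, 5}
Tree: B1–B2
The largest bag has 4 vertices, giving width 3; this decomposition certifies tw(G) ≤ 3. On the other hand G contains the 4-clique {1, 2, 3, 5}. A clique must lie in a single bag of any decomposition, so no decomposition can have width below 3. Therefore the treewidth is 3.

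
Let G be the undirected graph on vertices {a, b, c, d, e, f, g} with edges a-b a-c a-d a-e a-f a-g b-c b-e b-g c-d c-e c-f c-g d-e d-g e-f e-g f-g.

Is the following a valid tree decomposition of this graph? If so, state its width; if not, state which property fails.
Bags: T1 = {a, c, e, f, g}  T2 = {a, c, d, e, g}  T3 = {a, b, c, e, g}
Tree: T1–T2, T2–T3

Yes; width 4.

Vertex coverage: the bags together contain {a, b, c, d, e, f, g}, the full vertex set. Edge coverage: each edge of G has both endpoints in at least one bag. Running intersection: for every vertex, the bags containing it form a connected subtree. All three properties hold, so this is a valid tree decomposition of width max|bag| − 1 = 4, and hence tw(G) ≤ 4.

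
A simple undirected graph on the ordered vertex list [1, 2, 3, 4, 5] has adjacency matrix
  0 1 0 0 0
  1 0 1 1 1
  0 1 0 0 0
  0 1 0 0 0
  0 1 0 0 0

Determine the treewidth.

1

A width-1 tree decomposition is:
Bags: B1 = {2, 5}  B2 = {2, 3}  B3 = {1, 2}  B4 = {2, 4}
Tree: B1–B2, B1–B3, B3–B4
Every bag has size at most 2, so the width is 2 − 1 = 1 and tw(G) ≤ 1. Since G has at least one edge (e.g. 5–2), it is not an edgeless graph, so tw(G) ≥ 1. Combining the bounds, tw(G) = 1.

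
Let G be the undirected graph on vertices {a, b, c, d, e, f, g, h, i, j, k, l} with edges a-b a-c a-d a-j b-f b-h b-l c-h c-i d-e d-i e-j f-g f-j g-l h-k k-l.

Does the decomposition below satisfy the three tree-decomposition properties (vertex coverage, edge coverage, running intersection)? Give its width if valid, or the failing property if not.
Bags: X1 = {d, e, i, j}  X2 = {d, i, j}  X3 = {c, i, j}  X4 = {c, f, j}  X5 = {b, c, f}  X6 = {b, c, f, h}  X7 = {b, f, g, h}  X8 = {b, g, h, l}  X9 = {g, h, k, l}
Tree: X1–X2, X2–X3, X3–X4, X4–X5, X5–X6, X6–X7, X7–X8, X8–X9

A tree decomposition must satisfy three properties: every vertex lies in some bag; for every edge, both endpoints lie together in some bag; and for every vertex, the bags containing it form a connected subtree. Here vertex a appears in no bag, so the decomposition is invalid.

No — vertex a appears in no bag.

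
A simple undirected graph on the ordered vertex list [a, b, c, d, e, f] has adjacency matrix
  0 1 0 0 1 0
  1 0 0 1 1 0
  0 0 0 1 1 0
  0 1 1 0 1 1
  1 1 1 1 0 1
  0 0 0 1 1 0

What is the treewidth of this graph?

A width-2 tree decomposition is:
Bags: B1 = {b, d, e}  B2 = {c, d, e}  B3 = {a, b, e}  B4 = {d, e, f}
Tree: B1–B2, B1–B3, B1–B4
The largest bag has 3 vertices, giving width 2; this decomposition certifies tw(G) ≤ 2. For the lower bound, the 3 vertices {c, d, e} are pairwise adjacent, and any tree decomposition puts a clique entirely inside one bag — forcing width ≥ 2. Combining the bounds, tw(G) = 2.

2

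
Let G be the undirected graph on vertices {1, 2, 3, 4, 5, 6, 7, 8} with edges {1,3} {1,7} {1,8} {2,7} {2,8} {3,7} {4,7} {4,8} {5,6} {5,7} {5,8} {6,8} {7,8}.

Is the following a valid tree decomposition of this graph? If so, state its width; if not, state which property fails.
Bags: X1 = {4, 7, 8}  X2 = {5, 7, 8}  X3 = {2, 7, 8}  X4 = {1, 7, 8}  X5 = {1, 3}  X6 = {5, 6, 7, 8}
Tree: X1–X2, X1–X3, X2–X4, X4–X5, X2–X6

A tree decomposition must satisfy three properties: every vertex lies in some bag; for every edge, both endpoints lie together in some bag; and for every vertex, the bags containing it form a connected subtree. Here edge (7,3) lies in no bag, so the decomposition is invalid.

No — edge (7,3) lies in no bag.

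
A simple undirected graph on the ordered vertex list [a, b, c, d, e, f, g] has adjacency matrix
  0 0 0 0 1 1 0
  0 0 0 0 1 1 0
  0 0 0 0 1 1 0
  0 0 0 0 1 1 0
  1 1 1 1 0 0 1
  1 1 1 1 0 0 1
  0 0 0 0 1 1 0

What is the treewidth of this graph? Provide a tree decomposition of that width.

Every bag has size at most 3, so the width is 3 − 1 = 2 and tw(G) ≤ 2. For the lower bound, G contains the cycle e–b–f–c–e, so G is not a forest; only forests have treewidth ≤ 1, hence tw(G) ≥ 2. Therefore the treewidth is 2.

Treewidth 2.
Bags: B1 = {b, e, f}  B2 = {c, e, f}  B3 = {e, f, g}  B4 = {a, e, f}  B5 = {d, e, f}
Tree: B1–B2, B2–B3, B3–B4, B4–B5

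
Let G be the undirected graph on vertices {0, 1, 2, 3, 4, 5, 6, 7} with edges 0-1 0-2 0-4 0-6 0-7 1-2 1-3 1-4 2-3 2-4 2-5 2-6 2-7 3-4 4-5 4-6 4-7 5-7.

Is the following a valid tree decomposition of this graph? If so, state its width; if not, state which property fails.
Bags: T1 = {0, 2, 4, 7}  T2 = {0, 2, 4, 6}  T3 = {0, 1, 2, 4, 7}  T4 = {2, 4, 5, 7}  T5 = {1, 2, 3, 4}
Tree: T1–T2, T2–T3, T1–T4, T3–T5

No — bags containing vertex 7 are not connected in the tree.

A tree decomposition must satisfy three properties: every vertex lies in some bag; for every edge, both endpoints lie together in some bag; and for every vertex, the bags containing it form a connected subtree. Here bags containing vertex 7 are not connected in the tree, so the decomposition is invalid.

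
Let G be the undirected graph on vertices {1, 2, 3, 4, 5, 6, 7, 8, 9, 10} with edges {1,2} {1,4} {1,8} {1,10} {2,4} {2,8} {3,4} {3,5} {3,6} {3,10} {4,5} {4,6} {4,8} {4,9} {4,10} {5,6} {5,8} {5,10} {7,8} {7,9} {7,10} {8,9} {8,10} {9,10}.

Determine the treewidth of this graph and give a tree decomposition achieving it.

Treewidth 3.
One such decomposition:
Bags: B1 = {7, 8, 9, 10}  B2 = {4, 8, 9, 10}  B3 = {4, 5, 8, 10}  B4 = {3, 4, 5, 10}  B5 = {3, 4, 5, 6}  B6 = {1, 4, 8, 10}  B7 = {1, 2, 4, 8}
Tree: B1–B2, B2–B3, B3–B4, B4–B5, B3–B6, B6–B7

The largest bag has 4 vertices, giving width 3; this decomposition certifies tw(G) ≤ 3. On the other hand G contains the 4-clique {1, 2, 4, 8}. A clique must lie in a single bag of any decomposition, so no decomposition can have width below 3. Therefore the treewidth is 3.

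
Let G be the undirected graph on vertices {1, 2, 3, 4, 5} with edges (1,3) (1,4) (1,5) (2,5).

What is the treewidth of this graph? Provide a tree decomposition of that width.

Treewidth 1.
One optimal decomposition is:
Bags: B1 = {1, 5}  B2 = {1, 4}  B3 = {1, 3}  B4 = {2, 5}
Tree: B1–B2, B1–B3, B1–B4

Every bag has size at most 2, so the width is 2 − 1 = 1 and tw(G) ≤ 1. Since G has at least one edge (e.g. 1–5), it is not an edgeless graph, so tw(G) ≥ 1. Hence tw(G) = 1 exactly.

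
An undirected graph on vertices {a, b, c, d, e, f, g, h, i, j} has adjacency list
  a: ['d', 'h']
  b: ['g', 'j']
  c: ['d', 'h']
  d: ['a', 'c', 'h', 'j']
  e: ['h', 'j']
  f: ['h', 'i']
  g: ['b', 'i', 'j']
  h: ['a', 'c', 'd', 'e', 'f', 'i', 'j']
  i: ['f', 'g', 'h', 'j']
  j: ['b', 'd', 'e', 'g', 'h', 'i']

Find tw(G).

2

A width-2 tree decomposition is:
Bags: B1 = {g, i, j}  B2 = {h, i, j}  B3 = {d, h, j}  B4 = {f, h, i}  B5 = {c, d, h}  B6 = {e, h, j}  B7 = {b, g, j}  B8 = {a, d, h}
Tree: B1–B2, B2–B3, B2–B4, B3–B5, B3–B6, B1–B7, B5–B8
The largest bag has 3 vertices, giving width 2; this decomposition certifies tw(G) ≤ 2. For the lower bound, the 3 vertices {b, g, j} are pairwise adjacent, and any tree decomposition puts a clique entirely inside one bag — forcing width ≥ 2. Hence tw(G) = 2 exactly.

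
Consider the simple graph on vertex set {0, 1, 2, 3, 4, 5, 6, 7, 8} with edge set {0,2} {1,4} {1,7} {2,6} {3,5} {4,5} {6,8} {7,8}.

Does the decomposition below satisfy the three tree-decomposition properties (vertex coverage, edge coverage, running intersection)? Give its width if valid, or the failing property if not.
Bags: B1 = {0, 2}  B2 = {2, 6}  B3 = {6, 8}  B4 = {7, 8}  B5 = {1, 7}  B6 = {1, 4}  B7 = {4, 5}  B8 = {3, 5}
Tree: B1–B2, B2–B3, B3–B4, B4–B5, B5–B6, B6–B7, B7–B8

Vertex coverage: the bags together contain {0, 1, 2, 3, 4, 5, 6, 7, 8}, the full vertex set. Edge coverage: each edge of G has both endpoints in at least one bag. Running intersection: for every vertex, the bags containing it form a connected subtree. All three properties hold, so this is a valid tree decomposition of width max|bag| − 1 = 1, and hence tw(G) ≤ 1.

Yes; width 1.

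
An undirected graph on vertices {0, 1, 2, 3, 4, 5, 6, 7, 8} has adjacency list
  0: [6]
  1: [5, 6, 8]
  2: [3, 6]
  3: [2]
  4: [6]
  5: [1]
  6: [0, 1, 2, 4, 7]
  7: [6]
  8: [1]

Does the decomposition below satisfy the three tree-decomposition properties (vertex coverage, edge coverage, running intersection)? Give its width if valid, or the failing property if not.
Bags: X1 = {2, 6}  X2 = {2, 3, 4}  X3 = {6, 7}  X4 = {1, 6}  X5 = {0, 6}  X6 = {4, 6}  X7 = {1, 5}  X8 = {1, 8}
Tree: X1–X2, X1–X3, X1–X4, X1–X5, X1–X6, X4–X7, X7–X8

No — bags containing vertex 4 are not connected in the tree.

A tree decomposition must satisfy three properties: every vertex lies in some bag; for every edge, both endpoints lie together in some bag; and for every vertex, the bags containing it form a connected subtree. Here bags containing vertex 4 are not connected in the tree, so the decomposition is invalid.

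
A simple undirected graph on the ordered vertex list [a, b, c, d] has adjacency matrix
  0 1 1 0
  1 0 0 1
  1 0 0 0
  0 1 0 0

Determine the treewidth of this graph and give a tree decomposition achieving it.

Every bag has size at most 2, so the width is 2 − 1 = 1 and tw(G) ≤ 1. Any graph with an edge has treewidth ≥ 1, and G has the edge a–c. The upper and lower bounds meet at 1, so that is the treewidth.

Treewidth 1.
One optimal decomposition is:
Bags: B1 = {a, c}  B2 = {a, b}  B3 = {b, d}
Tree: B1–B2, B2–B3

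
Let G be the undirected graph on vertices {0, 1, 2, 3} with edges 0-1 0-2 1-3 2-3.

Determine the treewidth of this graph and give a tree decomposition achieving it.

Each bag holds 3 vertices, so the decomposition has width 2, which upper-bounds the treewidth. For the lower bound, G contains the cycle 0–2–3–1–0, so G is not a forest; only forests have treewidth ≤ 1, hence tw(G) ≥ 2. Hence tw(G) = 2 exactly.

Treewidth 2.
One such decomposition:
Bags: B1 = {0, 2, 3}  B2 = {0, 1, 3}
Tree: B1–B2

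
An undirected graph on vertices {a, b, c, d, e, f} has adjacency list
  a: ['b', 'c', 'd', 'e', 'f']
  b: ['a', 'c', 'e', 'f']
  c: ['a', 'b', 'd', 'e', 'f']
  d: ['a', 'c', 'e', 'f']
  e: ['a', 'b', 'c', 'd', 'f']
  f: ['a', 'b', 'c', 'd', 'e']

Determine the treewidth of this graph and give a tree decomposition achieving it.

Every bag has size at most 5, so the width is 5 − 1 = 4 and tw(G) ≤ 4. Conversely, {a, c, d, e, f} is a clique of size 5, and the vertices of any clique must share a bag in every tree decomposition; so some bag has ≥ 5 vertices and tw(G) ≥ 4. The upper and lower bounds meet at 4, so that is the treewidth.

Treewidth 4.
One optimal decomposition is:
Bags: B1 = {a, c, d, e, f}  B2 = {a, b, c, e, f}
Tree: B1–B2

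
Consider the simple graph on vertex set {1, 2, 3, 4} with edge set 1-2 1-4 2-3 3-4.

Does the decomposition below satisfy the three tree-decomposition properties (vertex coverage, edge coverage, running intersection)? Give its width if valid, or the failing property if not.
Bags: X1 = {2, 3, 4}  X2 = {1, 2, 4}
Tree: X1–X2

Yes; width 2.

Vertex coverage: the bags together contain {1, 2, 3, 4}, the full vertex set. Edge coverage: each edge of G has both endpoints in at least one bag. Running intersection: for every vertex, the bags containing it form a connected subtree. All three properties hold, so this is a valid tree decomposition of width max|bag| − 1 = 2, and hence tw(G) ≤ 2.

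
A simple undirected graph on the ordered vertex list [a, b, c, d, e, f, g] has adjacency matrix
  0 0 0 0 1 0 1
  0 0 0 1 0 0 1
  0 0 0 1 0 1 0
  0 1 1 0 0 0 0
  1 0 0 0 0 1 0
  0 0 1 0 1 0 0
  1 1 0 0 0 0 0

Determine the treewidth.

2

A width-2 tree decomposition is:
Bags: B1 = {b, c, d}  B2 = {b, c, g}  B3 = {a, c, g}  B4 = {a, c, e}  B5 = {c, e, f}
Tree: B1–B2, B2–B3, B3–B4, B4–B5
Each bag holds 3 vertices, so the decomposition has width 2, which upper-bounds the treewidth. The edges c–d–b–g–a–e–f–c form a cycle, so G is not a tree and its treewidth is at least 2. Hence tw(G) = 2 exactly.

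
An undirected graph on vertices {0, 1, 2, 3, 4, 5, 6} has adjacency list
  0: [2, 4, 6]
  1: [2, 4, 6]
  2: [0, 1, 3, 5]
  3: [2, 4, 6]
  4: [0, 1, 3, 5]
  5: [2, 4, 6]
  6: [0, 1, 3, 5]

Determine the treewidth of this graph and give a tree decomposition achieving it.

Every bag has size at most 4, so the width is 4 − 1 = 3 and tw(G) ≤ 3. For the lower bound: the 4 vertex sets {1,4}, {3,6}, {2}, {5} are disjoint, each induces a connected subgraph, and every pair is joined by at least one edge of G. Contracting each set to a single vertex therefore yields K_{4} as a minor, and since treewidth is minor-monotone, tw(G) ≥ tw(K_{4}) = 3. Hence tw(G) = 3 exactly.

Treewidth 3.
One optimal decomposition is:
Bags: B1 = {1, 2, 4, 6}  B2 = {2, 3, 4, 6}  B3 = {2, 4, 5, 6}  B4 = {0, 2, 4, 6}
Tree: B1–B2, B2–B3, B3–B4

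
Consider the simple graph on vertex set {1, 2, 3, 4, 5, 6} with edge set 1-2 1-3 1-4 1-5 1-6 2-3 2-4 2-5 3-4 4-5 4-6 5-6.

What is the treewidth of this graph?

3

A width-3 tree decomposition is:
Bags: B1 = {1, 2, 3, 4}  B2 = {1, 2, 4, 5}  B3 = {1, 4, 5, 6}
Tree: B1–B2, B2–B3
The largest bag has 4 vertices, giving width 3; this decomposition certifies tw(G) ≤ 3. On the other hand G contains the 4-clique {1, 2, 3, 4}. A clique must lie in a single bag of any decomposition, so no decomposition can have width below 3. Therefore the treewidth is 3.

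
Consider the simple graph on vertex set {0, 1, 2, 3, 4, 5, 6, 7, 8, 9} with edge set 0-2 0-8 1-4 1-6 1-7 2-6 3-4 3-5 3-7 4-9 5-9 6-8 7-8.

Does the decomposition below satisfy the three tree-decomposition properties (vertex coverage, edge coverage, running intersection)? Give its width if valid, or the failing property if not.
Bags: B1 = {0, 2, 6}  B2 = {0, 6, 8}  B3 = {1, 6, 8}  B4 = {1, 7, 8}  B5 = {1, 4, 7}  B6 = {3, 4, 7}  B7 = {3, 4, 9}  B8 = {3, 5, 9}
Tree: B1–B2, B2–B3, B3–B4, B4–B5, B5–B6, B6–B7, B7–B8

Yes; width 2.

Every vertex of G appears in some bag (union = {0, 1, 2, 3, 4, 5, 6, 7, 8, 9}); every edge is covered by a bag; and for each vertex v the set of bags containing v is connected in the bag tree. The decomposition is therefore valid. The largest bag has 3 vertices, so the width is 2.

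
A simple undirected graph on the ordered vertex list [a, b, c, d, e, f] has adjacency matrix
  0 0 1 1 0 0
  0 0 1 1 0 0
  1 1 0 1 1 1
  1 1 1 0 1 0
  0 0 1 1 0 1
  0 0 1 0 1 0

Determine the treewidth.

A width-2 tree decomposition is:
Bags: B1 = {c, d, e}  B2 = {a, c, d}  B3 = {b, c, d}  B4 = {c, e, f}
Tree: B1–B2, B2–B3, B1–B4
The largest bag has 3 vertices, giving width 2; this decomposition certifies tw(G) ≤ 2. For the lower bound, the 3 vertices {c, d, e} are pairwise adjacent, and any tree decomposition puts a clique entirely inside one bag — forcing width ≥ 2. Hence tw(G) = 2 exactly.

2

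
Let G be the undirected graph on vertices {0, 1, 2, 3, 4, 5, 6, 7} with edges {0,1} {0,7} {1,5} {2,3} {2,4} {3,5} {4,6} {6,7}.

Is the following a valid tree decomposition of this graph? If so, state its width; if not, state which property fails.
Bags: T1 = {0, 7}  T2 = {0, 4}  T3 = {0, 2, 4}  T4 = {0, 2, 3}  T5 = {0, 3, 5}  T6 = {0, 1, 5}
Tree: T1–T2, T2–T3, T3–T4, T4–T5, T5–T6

A tree decomposition must satisfy three properties: every vertex lies in some bag; for every edge, both endpoints lie together in some bag; and for every vertex, the bags containing it form a connected subtree. Here vertex 6 appears in no bag, so the decomposition is invalid.

No — vertex 6 appears in no bag.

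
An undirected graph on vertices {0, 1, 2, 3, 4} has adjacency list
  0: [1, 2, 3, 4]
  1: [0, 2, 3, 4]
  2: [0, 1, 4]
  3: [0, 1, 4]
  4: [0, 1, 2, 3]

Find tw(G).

A width-3 tree decomposition is:
Bags: B1 = {0, 1, 2, 4}  B2 = {0, 1, 3, 4}
Tree: B1–B2
The largest bag has 4 vertices, giving width 3; this decomposition certifies tw(G) ≤ 3. Conversely, {0, 1, 2, 4} is a clique of size 4, and the vertices of any clique must share a bag in every tree decomposition; so some bag has ≥ 4 vertices and tw(G) ≥ 3. Hence tw(G) = 3 exactly.

3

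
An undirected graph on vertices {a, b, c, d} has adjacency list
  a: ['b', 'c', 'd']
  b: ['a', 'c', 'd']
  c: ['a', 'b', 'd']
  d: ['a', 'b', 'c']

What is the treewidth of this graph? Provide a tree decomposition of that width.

A single bag containing all 4 vertices is trivially a valid decomposition of width 3. Conversely, {a, b, c, d} is a clique of size 4, and the vertices of any clique must share a bag in every tree decomposition; so some bag has ≥ 4 vertices and tw(G) ≥ 3. Hence tw(G) = 3 exactly.

Treewidth 3.
One optimal decomposition is:
Bags: B1 = {a, b, c, d}
Tree: (single bag)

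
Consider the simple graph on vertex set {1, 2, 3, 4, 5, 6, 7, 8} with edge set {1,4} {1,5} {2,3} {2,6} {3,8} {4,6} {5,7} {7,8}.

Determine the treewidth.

2

A width-2 tree decomposition is:
Bags: B1 = {5, 7, 8}  B2 = {3, 5, 8}  B3 = {2, 3, 5}  B4 = {2, 5, 6}  B5 = {4, 5, 6}  B6 = {1, 4, 5}
Tree: B1–B2, B2–B3, B3–B4, B4–B5, B5–B6
Every bag has size at most 3, so the width is 3 − 1 = 2 and tw(G) ≤ 2. The edges 5–7–8–3–2–6–4–1–5 form a cycle, so G is not a tree and its treewidth is at least 2. Combining the bounds, tw(G) = 2.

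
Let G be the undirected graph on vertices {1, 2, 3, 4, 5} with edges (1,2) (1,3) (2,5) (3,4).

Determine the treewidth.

1

A width-1 tree decomposition is:
Bags: B1 = {2, 5}  B2 = {1, 2}  B3 = {1, 3}  B4 = {3, 4}
Tree: B1–B2, B2–B3, B3–B4
Every bag has size at most 2, so the width is 2 − 1 = 1 and tw(G) ≤ 1. Since G has at least one edge (e.g. 5–2), it is not an edgeless graph, so tw(G) ≥ 1. The upper and lower bounds meet at 1, so that is the treewidth.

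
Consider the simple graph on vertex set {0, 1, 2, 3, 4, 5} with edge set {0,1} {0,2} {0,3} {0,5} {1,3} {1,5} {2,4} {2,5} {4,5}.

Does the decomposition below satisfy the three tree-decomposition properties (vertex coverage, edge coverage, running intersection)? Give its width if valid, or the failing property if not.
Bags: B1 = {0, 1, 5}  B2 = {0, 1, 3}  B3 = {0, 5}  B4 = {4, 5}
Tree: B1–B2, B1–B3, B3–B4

No — vertex 2 appears in no bag.

A tree decomposition must satisfy three properties: every vertex lies in some bag; for every edge, both endpoints lie together in some bag; and for every vertex, the bags containing it form a connected subtree. Here vertex 2 appears in no bag, so the decomposition is invalid.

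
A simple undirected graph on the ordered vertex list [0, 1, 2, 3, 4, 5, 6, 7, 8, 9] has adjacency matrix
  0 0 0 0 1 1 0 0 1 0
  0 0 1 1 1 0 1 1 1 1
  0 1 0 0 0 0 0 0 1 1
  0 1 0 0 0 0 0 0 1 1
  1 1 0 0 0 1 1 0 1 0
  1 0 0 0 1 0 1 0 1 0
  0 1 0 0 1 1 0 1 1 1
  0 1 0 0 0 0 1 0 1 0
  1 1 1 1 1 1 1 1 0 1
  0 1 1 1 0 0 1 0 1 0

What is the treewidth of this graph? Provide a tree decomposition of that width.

The largest bag has 4 vertices, giving width 3; this decomposition certifies tw(G) ≤ 3. For the lower bound, the 4 vertices {0, 4, 5, 8} are pairwise adjacent, and any tree decomposition puts a clique entirely inside one bag — forcing width ≥ 3. Hence tw(G) = 3 exactly.

Treewidth 3.
One optimal decomposition is:
Bags: B1 = {1, 6, 8, 9}  B2 = {1, 4, 6, 8}  B3 = {4, 5, 6, 8}  B4 = {1, 6, 7, 8}  B5 = {1, 2, 8, 9}  B6 = {1, 3, 8, 9}  B7 = {0, 4, 5, 8}
Tree: B1–B2, B2–B3, B1–B4, B1–B5, B5–B6, B3–B7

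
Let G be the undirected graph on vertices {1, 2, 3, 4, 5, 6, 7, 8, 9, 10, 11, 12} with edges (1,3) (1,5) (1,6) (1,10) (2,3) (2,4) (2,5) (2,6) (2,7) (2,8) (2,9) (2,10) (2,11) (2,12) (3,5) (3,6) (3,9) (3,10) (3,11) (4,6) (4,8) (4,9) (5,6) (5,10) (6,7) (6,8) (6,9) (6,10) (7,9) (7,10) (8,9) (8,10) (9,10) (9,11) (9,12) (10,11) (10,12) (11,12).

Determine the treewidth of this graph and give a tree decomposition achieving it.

Treewidth 4.
One optimal decomposition is:
Bags: B1 = {2, 6, 7, 9, 10}  B2 = {2, 3, 6, 9, 10}  B3 = {2, 3, 5, 6, 10}  B4 = {2, 3, 9, 10, 11}  B5 = {1, 3, 5, 6, 10}  B6 = {2, 6, 8, 9, 10}  B7 = {2, 4, 6, 8, 9}  B8 = {2, 9, 10, 11, 12}
Tree: B1–B2, B2–B3, B2–B4, B3–B5, B2–B6, B6–B7, B4–B8

Each bag holds 5 vertices, so the decomposition has width 4, which upper-bounds the treewidth. Conversely, {1, 3, 5, 6, 10} is a clique of size 5, and the vertices of any clique must share a bag in every tree decomposition; so some bag has ≥ 5 vertices and tw(G) ≥ 4. Combining the bounds, tw(G) = 4.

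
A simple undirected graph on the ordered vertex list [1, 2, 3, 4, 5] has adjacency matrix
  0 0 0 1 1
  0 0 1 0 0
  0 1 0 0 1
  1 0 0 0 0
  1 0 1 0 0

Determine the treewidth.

A width-1 tree decomposition is:
Bags: B1 = {1, 4}  B2 = {1, 5}  B3 = {3, 5}  B4 = {2, 3}
Tree: B1–B2, B2–B3, B3–B4
Every bag has size at most 2, so the width is 2 − 1 = 1 and tw(G) ≤ 1. Since G has at least one edge (e.g. 4–1), it is not an edgeless graph, so tw(G) ≥ 1. Combining the bounds, tw(G) = 1.

1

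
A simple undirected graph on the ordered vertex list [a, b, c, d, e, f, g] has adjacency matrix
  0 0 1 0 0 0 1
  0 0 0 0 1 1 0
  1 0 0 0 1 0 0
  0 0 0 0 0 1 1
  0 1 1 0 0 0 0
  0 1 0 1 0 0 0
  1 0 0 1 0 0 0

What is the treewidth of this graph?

2

A width-2 tree decomposition is:
Bags: B1 = {d, f, g}  B2 = {b, f, g}  B3 = {b, e, g}  B4 = {c, e, g}  B5 = {a, c, g}
Tree: B1–B2, B2–B3, B3–B4, B4–B5
Each bag holds 3 vertices, so the decomposition has width 2, which upper-bounds the treewidth. Since g–d–f–b–e–c–a–g is a cycle in G, G is not acyclic. Forests are exactly the graphs of treewidth ≤ 1, so tw(G) ≥ 2. The upper and lower bounds meet at 2, so that is the treewidth.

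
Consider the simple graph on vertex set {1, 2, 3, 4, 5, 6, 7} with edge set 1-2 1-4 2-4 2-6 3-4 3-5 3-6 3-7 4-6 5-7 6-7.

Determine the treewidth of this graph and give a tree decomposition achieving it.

Each bag holds 3 vertices, so the decomposition has width 2, which upper-bounds the treewidth. On the other hand G contains the 3-clique {1, 2, 4}. A clique must lie in a single bag of any decomposition, so no decomposition can have width below 2. Therefore the treewidth is 2.

Treewidth 2.
One optimal decomposition is:
Bags: B1 = {3, 4, 6}  B2 = {2, 4, 6}  B3 = {1, 2, 4}  B4 = {3, 6, 7}  B5 = {3, 5, 7}
Tree: B1–B2, B2–B3, B1–B4, B4–B5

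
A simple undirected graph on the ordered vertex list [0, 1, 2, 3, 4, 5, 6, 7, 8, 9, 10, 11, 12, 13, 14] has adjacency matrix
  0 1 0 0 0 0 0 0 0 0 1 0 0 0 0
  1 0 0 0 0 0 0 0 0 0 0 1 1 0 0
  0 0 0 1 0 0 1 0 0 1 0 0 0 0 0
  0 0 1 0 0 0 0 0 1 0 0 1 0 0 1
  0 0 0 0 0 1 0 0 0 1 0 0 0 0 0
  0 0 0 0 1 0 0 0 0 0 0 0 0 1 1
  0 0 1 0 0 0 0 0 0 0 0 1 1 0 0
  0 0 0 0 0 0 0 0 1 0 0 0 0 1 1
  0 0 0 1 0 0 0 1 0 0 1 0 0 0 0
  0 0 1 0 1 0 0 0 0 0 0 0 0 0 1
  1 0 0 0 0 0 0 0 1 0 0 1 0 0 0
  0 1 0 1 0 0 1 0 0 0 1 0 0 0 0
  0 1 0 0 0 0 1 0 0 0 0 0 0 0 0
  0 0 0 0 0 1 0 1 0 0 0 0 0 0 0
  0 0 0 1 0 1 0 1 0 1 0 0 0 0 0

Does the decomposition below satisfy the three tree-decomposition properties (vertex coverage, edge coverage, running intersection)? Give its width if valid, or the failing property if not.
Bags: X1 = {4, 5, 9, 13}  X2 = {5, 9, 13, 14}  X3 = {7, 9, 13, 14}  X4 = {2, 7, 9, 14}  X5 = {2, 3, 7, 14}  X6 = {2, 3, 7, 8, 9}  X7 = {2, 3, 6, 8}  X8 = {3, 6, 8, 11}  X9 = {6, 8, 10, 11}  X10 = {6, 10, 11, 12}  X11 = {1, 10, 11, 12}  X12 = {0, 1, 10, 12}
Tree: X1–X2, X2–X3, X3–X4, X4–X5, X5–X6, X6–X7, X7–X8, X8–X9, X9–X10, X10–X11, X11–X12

No — bags containing vertex 9 are not connected in the tree.

A tree decomposition must satisfy three properties: every vertex lies in some bag; for every edge, both endpoints lie together in some bag; and for every vertex, the bags containing it form a connected subtree. Here bags containing vertex 9 are not connected in the tree, so the decomposition is invalid.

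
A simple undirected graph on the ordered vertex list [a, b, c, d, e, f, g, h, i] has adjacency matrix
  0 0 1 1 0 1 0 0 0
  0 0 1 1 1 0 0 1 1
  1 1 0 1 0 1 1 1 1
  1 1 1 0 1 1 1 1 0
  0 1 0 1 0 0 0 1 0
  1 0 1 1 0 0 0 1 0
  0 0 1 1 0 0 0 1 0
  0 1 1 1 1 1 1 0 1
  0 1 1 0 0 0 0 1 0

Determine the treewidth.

A width-3 tree decomposition is:
Bags: B1 = {c, d, f, h}  B2 = {b, c, d, h}  B3 = {c, d, g, h}  B4 = {a, c, d, f}  B5 = {b, c, h, i}  B6 = {b, d, e, h}
Tree: B1–B2, B1–B3, B1–B4, B2–B5, B2–B6
The largest bag has 4 vertices, giving width 3; this decomposition certifies tw(G) ≤ 3. Conversely, {b, d, e, h} is a clique of size 4, and the vertices of any clique must share a bag in every tree decomposition; so some bag has ≥ 4 vertices and tw(G) ≥ 3. Therefore the treewidth is 3.

3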